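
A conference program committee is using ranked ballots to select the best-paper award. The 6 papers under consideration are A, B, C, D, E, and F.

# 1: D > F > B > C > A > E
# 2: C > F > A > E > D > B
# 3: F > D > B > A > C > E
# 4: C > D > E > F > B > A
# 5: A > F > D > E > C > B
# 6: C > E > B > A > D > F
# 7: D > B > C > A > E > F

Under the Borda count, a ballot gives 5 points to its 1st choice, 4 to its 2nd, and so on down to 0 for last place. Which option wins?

Borda scores:
  A: 1 + 3 + 2 + 0 + 5 + 2 + 2 = 15
  B: 3 + 0 + 3 + 1 + 0 + 3 + 4 = 14
  C: 2 + 5 + 1 + 5 + 1 + 5 + 3 = 22
  D: 5 + 1 + 4 + 4 + 3 + 1 + 5 = 23
  E: 0 + 2 + 0 + 3 + 2 + 4 + 1 = 12
  F: 4 + 4 + 5 + 2 + 4 + 0 + 0 = 19
D has the highest total.

D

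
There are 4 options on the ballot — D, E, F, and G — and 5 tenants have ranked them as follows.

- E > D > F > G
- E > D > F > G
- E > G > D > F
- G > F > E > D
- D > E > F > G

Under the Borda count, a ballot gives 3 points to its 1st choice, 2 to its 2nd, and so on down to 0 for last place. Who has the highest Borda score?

Borda scores:
  D: 2 + 2 + 1 + 0 + 3 = 8
  E: 3 + 3 + 3 + 1 + 2 = 12
  F: 1 + 1 + 0 + 2 + 1 = 5
  G: 0 + 0 + 2 + 3 + 0 = 5
E has the highest total.

E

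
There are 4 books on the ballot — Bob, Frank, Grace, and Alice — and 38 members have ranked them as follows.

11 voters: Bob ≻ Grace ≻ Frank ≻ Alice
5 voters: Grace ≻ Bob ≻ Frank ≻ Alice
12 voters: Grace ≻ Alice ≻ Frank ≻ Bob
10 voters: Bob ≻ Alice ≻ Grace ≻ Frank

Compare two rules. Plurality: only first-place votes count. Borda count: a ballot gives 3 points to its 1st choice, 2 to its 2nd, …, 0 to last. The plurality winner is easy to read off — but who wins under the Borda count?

Grace

Plurality first-place counts: Bob 21, Frank 0, Grace 17, Alice 0 → Bob.
Borda totals: Bob 73, Frank 28, Grace 83, Alice 44 → Grace.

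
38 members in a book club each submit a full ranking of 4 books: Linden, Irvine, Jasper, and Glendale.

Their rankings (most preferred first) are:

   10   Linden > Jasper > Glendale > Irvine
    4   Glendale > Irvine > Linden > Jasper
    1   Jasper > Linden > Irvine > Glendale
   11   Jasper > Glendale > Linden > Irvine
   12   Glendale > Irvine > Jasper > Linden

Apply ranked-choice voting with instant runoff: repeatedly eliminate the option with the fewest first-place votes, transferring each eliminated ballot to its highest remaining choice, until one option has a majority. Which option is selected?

Round 1: Glendale 16, Jasper 12, Linden 10, Irvine 0. Irvine has the fewest and is eliminated.
Round 2: Glendale 16, Jasper 12, Linden 10. Linden has the fewest and is eliminated.
Round 3: Jasper 22, Glendale 16. Jasper has a majority.

Jasper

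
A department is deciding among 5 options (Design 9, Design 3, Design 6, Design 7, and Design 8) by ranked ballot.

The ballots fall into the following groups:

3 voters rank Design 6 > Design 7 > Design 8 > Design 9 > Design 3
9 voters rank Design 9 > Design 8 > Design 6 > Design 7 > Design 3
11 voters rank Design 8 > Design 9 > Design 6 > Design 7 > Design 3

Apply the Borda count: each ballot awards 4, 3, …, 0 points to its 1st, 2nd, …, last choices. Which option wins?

Borda scores:
  Design 9: 3·1 + 9·4 + 11·3 = 72
  Design 3: 3·0 + 9·0 + 11·0 = 0
  Design 6: 3·4 + 9·2 + 11·2 = 52
  Design 7: 3·3 + 9·1 + 11·1 = 29
  Design 8: 3·2 + 9·3 + 11·4 = 77
Design 8 has the highest total.

Design 8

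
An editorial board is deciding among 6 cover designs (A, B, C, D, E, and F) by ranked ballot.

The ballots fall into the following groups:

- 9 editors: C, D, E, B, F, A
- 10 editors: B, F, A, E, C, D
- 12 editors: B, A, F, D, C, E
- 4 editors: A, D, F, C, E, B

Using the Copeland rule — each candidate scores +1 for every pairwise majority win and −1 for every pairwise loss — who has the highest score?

Pairwise results:
  A vs B: B wins 31–4.
  A vs C: A wins 26–9.
  A vs D: A wins 26–9.
  A vs E: A wins 26–9.
  A vs F: F wins 19–16.
  B vs C: B wins 22–13.
  B vs D: B wins 22–13.
  B vs E: B wins 22–13.
  B vs F: B wins 31–4.
  C vs D: C wins 19–16.
  C vs E: C wins 25–10.
  C vs F: F wins 26–9.
  D vs E: D wins 25–10.
  D vs F: F wins 22–13.
  E vs F: F wins 26–9.
Copeland scores (wins − losses):
  A: 3 − 2 = 1
  B: 5 − 0 = 5
  C: 2 − 3 = -1
  D: 1 − 4 = -3
  E: 0 − 5 = -5
  F: 4 − 1 = 3
B has the best Copeland score.

B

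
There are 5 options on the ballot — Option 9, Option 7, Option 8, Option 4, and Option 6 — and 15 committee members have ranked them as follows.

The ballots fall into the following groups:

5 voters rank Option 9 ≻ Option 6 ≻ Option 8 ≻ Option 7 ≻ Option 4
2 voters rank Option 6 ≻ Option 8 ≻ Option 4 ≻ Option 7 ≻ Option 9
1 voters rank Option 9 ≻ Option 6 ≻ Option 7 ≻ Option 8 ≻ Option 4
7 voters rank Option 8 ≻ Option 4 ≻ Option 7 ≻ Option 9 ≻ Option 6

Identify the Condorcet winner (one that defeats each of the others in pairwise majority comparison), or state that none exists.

There is no Condorcet winner

Head-to-head results (15 voters total):
Option 9 vs Option 7: Option 7 wins 9–6.
Option 9 vs Option 8: Option 8 wins 9–6.
Option 9 vs Option 4: Option 4 wins 9–6.
Option 9 vs Option 6: Option 9 wins 13–2.
Option 7 vs Option 8: Option 8 wins 14–1.
Option 7 vs Option 4: Option 4 wins 9–6.
Option 7 vs Option 6: Option 6 wins 8–7.
Option 8 vs Option 4: Option 8 wins 15–0.
Option 8 vs Option 6: Option 6 wins 8–7.
Option 4 vs Option 6: Option 6 wins 8–7.
No candidate beats all others: Option 9 beats Option 6 beats Option 7 beats Option 9, a majority cycle.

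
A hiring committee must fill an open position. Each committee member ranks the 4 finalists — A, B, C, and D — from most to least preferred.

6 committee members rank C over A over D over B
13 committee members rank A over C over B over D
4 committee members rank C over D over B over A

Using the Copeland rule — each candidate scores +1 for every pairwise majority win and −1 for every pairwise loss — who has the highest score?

A

Pairwise results:
  A vs B: A wins 19–4.
  A vs C: A wins 13–10.
  A vs D: A wins 19–4.
  B vs C: C wins 23–0.
  B vs D: B wins 13–10.
  C vs D: C wins 23–0.
Copeland scores (wins − losses):
  A: 3 − 0 = 3
  B: 1 − 2 = -1
  C: 2 − 1 = 1
  D: 0 − 3 = -3
A has the best Copeland score.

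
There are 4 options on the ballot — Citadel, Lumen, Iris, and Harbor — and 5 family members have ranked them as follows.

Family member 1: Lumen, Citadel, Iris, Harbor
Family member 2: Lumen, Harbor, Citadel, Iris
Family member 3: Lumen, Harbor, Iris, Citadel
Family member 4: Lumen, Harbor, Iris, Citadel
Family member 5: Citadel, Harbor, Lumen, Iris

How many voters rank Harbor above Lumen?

1

Ballots ranking Harbor above Lumen: 1.
Ballots ranking Lumen above Harbor: 4.
So 1 of 5 voters prefer Harbor to Lumen.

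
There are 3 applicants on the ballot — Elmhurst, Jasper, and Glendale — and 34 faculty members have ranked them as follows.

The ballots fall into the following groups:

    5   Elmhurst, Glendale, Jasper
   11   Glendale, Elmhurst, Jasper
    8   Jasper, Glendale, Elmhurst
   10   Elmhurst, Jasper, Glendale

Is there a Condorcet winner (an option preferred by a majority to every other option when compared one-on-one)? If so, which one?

There is no Condorcet winner

Head-to-head results (34 voters total):
Elmhurst vs Jasper: Elmhurst wins 26–8.
Elmhurst vs Glendale: Glendale wins 19–15.
Jasper vs Glendale: Jasper wins 18–16.
No candidate beats all others: Elmhurst beats Jasper beats Glendale beats Elmhurst, a majority cycle.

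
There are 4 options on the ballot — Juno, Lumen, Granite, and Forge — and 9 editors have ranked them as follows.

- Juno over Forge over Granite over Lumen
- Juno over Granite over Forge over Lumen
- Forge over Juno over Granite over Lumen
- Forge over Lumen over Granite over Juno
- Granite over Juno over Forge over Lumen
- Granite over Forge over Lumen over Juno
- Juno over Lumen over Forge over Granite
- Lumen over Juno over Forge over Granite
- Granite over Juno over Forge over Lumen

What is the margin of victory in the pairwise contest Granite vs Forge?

Ballots ranking Granite above Forge: 4.
Ballots ranking Forge above Granite: 5.
Forge wins 5–4, a margin of 1.

1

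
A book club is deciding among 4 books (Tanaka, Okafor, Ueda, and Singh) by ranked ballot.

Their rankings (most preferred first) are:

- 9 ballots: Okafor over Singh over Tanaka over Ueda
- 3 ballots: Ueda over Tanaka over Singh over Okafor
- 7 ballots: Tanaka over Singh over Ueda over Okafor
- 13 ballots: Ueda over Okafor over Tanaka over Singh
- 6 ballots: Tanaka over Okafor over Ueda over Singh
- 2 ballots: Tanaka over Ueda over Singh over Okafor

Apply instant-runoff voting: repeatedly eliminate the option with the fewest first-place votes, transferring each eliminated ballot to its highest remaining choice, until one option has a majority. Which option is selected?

Round 1: Ueda 16, Tanaka 15, Okafor 9, Singh 0. Singh has the fewest and is eliminated.
Round 2: Ueda 16, Tanaka 15, Okafor 9. Okafor has the fewest and is eliminated.
Round 3: Tanaka 24, Ueda 16. Tanaka has a majority.

Tanaka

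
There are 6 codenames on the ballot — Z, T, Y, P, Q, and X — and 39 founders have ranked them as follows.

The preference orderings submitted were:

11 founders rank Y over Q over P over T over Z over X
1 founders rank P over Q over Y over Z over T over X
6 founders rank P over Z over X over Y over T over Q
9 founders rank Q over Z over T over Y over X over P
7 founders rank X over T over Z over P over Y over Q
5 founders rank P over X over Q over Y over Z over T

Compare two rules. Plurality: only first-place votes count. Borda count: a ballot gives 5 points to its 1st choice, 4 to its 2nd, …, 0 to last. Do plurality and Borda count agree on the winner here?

No

Plurality first-place counts: Z 0, T 0, Y 11, P 12, Q 9, X 7 → P.
Borda totals: Z 99, T 84, Y 105, P 107, Q 108, X 82 → Q.
The two rules disagree: plurality picks P, Borda picks Q.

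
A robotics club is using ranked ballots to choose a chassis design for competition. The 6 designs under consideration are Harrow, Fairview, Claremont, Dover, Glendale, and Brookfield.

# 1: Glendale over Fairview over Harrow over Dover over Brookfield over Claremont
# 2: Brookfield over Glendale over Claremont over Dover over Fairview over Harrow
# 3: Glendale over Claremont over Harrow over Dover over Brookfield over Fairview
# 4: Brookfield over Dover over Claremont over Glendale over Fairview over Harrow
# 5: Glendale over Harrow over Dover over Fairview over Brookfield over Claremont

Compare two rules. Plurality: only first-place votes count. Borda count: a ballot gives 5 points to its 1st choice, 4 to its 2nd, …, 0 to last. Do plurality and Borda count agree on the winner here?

Yes

Plurality first-place counts: Harrow 0, Fairview 0, Claremont 0, Dover 0, Glendale 3, Brookfield 2 → Glendale.
Borda totals: Harrow 10, Fairview 8, Claremont 10, Dover 13, Glendale 21, Brookfield 13 → Glendale.
The two rules agree on Glendale.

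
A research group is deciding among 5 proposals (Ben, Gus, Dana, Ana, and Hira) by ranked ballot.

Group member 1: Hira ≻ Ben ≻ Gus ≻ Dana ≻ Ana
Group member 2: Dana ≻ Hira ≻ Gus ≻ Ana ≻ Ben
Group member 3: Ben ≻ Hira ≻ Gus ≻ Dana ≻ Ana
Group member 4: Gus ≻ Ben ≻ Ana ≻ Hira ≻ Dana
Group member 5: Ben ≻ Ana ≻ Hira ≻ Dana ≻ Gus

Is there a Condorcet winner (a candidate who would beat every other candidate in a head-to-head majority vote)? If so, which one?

Ben

Head-to-head results (5 voters total):
Ben vs Gus: Ben wins 3–2.
Ben vs Dana: Ben wins 4–1.
Ben vs Ana: Ben wins 4–1.
Ben vs Hira: Ben wins 3–2.
Gus vs Dana: Gus wins 3–2.
Gus vs Ana: Gus wins 4–1.
Gus vs Hira: Hira wins 4–1.
Dana vs Ana: Dana wins 3–2.
Dana vs Hira: Hira wins 4–1.
Ana vs Hira: Hira wins 3–2.
Ben beats each rival — Gus (3–2), Dana (4–1), Ana (4–1), Hira (3–2) — so Ben is the Condorcet winner.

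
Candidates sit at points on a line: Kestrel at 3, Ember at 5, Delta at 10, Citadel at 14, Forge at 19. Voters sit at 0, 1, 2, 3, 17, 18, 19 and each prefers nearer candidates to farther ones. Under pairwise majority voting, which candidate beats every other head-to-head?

With single-peaked preferences on a line, the Condorcet winner is the candidate closest to the median voter.
The median voter (position 3) is closest to Kestrel at 3.
Check: Kestrel vs Ember — voters closer to Kestrel: 4 of 7.

Kestrel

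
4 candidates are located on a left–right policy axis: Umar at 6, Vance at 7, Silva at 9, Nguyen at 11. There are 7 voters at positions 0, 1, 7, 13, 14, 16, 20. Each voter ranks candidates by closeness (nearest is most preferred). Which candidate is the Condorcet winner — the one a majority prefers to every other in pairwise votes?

With single-peaked preferences on a line, the Condorcet winner is the candidate closest to the median voter.
The median voter (position 13) is closest to Nguyen at 11.
Check: Nguyen vs Silva — voters closer to Nguyen: 4 of 7.

Nguyen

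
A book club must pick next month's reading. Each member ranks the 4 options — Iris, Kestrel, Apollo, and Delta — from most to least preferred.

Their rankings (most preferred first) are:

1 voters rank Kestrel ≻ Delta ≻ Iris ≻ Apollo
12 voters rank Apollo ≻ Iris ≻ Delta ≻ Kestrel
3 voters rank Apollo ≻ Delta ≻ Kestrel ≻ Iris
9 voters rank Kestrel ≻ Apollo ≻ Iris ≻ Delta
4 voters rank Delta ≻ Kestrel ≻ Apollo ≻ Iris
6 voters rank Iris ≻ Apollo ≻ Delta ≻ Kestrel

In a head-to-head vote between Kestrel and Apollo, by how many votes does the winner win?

Ballots ranking Kestrel above Apollo: 1+9+4 = 14.
Ballots ranking Apollo above Kestrel: 12+3+6 = 21.
Apollo wins 21–14, a margin of 7.

7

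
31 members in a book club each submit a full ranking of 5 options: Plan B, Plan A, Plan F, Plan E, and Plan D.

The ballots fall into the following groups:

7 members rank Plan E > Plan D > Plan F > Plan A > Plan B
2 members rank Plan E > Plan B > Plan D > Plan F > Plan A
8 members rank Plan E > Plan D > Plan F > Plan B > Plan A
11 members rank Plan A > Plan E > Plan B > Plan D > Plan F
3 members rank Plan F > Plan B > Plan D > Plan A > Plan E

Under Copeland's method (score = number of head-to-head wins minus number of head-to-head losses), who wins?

Pairwise results:
  Plan B vs Plan A: Plan A wins 18–13.
  Plan B vs Plan F: Plan F wins 18–13.
  Plan B vs Plan E: Plan E wins 28–3.
  Plan B vs Plan D: Plan B wins 16–15.
  Plan A vs Plan F: Plan F wins 20–11.
  Plan A vs Plan E: Plan E wins 17–14.
  Plan A vs Plan D: Plan D wins 20–11.
  Plan F vs Plan E: Plan E wins 28–3.
  Plan F vs Plan D: Plan D wins 28–3.
  Plan E vs Plan D: Plan E wins 28–3.
Copeland scores (wins − losses):
  Plan B: 1 − 3 = -2
  Plan A: 1 − 3 = -2
  Plan F: 2 − 2 = 0
  Plan E: 4 − 0 = 4
  Plan D: 2 − 2 = 0
Plan E has the best Copeland score.

Plan E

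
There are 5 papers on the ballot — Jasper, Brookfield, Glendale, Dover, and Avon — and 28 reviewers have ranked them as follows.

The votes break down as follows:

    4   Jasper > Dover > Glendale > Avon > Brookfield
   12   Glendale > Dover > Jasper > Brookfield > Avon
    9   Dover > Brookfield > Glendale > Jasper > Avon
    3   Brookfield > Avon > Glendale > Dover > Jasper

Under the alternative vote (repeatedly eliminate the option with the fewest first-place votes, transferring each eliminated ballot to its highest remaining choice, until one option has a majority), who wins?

Glendale

Round 1: Glendale 12, Dover 9, Jasper 4, Brookfield 3, Avon 0. Avon has the fewest and is eliminated.
Round 2: Glendale 12, Dover 9, Jasper 4, Brookfield 3. Brookfield has the fewest and is eliminated.
Round 3: Glendale 15, Dover 9, Jasper 4. Glendale has a majority.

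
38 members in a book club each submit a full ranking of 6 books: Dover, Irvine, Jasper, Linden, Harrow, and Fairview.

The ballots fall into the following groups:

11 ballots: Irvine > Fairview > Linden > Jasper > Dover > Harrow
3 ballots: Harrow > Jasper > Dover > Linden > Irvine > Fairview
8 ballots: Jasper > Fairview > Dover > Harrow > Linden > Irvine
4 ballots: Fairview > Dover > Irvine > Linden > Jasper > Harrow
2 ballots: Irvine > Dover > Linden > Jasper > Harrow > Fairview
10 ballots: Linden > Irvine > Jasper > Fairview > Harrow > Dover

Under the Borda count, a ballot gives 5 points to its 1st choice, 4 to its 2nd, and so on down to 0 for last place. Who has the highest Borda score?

Borda scores:
  Dover: 11·1 + 3·3 + 8·3 + 4·4 + 2·4 + 10·0 = 68
  Irvine: 11·5 + 3·1 + 8·0 + 4·3 + 2·5 + 10·4 = 120
  Jasper: 11·2 + 3·4 + 8·5 + 4·1 + 2·2 + 10·3 = 112
  Linden: 11·3 + 3·2 + 8·1 + 4·2 + 2·3 + 10·5 = 111
  Harrow: 11·0 + 3·5 + 8·2 + 4·0 + 2·1 + 10·1 = 43
  Fairview: 11·4 + 3·0 + 8·4 + 4·5 + 2·0 + 10·2 = 116
Irvine has the highest total.

Irvine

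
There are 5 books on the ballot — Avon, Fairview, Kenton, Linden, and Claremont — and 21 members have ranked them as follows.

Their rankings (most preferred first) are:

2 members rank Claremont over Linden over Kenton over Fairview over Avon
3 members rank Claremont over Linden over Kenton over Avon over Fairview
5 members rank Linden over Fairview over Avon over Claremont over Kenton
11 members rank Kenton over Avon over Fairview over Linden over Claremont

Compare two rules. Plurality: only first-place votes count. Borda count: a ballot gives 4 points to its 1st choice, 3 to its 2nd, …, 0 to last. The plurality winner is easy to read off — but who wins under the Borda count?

Plurality first-place counts: Avon 0, Fairview 0, Kenton 11, Linden 5, Claremont 5 → Kenton.
Borda totals: Avon 46, Fairview 39, Kenton 54, Linden 46, Claremont 25 → Kenton.

Kenton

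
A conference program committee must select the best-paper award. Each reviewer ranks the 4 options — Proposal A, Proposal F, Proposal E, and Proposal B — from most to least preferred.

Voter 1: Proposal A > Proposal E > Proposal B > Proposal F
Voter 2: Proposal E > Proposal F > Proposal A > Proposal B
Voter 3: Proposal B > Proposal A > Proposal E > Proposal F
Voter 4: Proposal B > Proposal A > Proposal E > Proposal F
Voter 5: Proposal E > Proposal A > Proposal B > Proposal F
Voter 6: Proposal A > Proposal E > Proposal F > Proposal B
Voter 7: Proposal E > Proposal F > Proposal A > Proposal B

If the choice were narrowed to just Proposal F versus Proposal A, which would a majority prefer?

Ballots ranking Proposal F above Proposal A: 2.
Ballots ranking Proposal A above Proposal F: 5.
Proposal A wins the head-to-head, 5–2.

Proposal A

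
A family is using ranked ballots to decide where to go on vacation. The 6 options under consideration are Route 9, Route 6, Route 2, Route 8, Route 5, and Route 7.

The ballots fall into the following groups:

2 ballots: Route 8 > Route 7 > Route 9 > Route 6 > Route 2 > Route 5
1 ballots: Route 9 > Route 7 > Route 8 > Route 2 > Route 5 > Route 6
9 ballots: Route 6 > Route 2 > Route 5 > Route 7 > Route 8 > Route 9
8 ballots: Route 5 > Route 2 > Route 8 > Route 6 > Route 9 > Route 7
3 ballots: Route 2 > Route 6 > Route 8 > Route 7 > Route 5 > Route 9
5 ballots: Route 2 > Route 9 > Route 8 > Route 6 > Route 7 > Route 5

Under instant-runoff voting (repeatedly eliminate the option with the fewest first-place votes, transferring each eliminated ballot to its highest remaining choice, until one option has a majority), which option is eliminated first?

Round 1: Route 6 9, Route 2 8, Route 5 8, Route 8 2, Route 9 1, Route 7 0. Route 7 has the fewest and is eliminated.
Round 2: Route 6 9, Route 2 8, Route 5 8, Route 8 2, Route 9 1. Route 9 has the fewest and is eliminated.
Round 3: Route 6 9, Route 2 8, Route 5 8, Route 8 3. Route 8 has the fewest and is eliminated.
Round 4: Route 6 11, Route 2 9, Route 5 8. Route 5 has the fewest and is eliminated.
Round 5: Route 2 17, Route 6 11. Route 2 has a majority.

Route 7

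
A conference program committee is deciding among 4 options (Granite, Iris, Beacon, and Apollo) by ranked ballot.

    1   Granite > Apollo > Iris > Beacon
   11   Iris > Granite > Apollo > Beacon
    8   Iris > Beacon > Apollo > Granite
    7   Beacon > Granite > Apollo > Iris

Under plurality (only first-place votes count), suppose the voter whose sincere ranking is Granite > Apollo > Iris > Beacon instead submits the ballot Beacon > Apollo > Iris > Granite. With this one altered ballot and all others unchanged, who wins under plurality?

First-place totals with the altered ballot: Granite 0, Iris 19, Beacon 8, Apollo 0.
The winner is unchanged: still Iris.

Iris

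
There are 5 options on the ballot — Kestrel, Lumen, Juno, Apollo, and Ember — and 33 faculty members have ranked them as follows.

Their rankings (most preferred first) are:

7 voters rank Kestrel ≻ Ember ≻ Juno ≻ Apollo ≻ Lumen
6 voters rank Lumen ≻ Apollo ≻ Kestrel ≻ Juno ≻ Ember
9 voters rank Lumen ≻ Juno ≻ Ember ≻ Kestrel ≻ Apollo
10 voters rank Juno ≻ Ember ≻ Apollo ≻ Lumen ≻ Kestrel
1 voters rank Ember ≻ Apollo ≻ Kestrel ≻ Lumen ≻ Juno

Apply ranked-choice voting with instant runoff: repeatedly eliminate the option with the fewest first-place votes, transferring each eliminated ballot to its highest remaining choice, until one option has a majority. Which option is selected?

Juno

Round 1: Lumen 15, Juno 10, Kestrel 7, Ember 1, Apollo 0. Apollo has the fewest and is eliminated.
Round 2: Lumen 15, Juno 10, Kestrel 7, Ember 1. Ember has the fewest and is eliminated.
Round 3: Lumen 15, Juno 10, Kestrel 8. Kestrel has the fewest and is eliminated.
Round 4: Juno 17, Lumen 16. Juno has a majority.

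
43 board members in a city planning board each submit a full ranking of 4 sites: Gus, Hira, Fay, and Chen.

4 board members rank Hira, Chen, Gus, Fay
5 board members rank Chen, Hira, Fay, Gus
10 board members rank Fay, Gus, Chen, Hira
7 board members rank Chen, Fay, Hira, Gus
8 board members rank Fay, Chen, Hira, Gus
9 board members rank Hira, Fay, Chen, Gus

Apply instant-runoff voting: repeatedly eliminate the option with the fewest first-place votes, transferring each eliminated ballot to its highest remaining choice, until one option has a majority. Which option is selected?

Round 1: Fay 18, Hira 13, Chen 12, Gus 0. Gus has the fewest and is eliminated.
Round 2: Fay 18, Hira 13, Chen 12. Chen has the fewest and is eliminated.
Round 3: Fay 25, Hira 18. Fay has a majority.

Fay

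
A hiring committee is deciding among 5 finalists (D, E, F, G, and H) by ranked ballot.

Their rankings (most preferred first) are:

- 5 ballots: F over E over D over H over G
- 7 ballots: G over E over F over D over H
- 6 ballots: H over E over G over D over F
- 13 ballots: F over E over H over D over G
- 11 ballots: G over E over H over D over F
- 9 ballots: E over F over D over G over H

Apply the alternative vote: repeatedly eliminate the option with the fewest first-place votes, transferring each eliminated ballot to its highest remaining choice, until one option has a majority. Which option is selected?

F

Round 1: F 18, G 18, E 9, H 6, D 0. D has the fewest and is eliminated.
Round 2: F 18, G 18, E 9, H 6. H has the fewest and is eliminated.
Round 3: F 18, G 18, E 15. E has the fewest and is eliminated.
Round 4: F 27, G 24. F has a majority.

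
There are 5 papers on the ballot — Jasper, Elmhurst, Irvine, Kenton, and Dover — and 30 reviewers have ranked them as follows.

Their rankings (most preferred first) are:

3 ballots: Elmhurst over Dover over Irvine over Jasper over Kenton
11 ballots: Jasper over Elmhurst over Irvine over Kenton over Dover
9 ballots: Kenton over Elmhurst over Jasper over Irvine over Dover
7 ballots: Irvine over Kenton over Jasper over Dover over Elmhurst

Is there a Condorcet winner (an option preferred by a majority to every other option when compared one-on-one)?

No

Head-to-head results (30 voters total):
Jasper vs Elmhurst: Jasper wins 18–12.
Jasper vs Irvine: Jasper wins 20–10.
Jasper vs Kenton: Kenton wins 16–14.
Jasper vs Dover: Jasper wins 27–3.
Elmhurst vs Irvine: Elmhurst wins 23–7.
Elmhurst vs Kenton: Kenton wins 16–14.
Elmhurst vs Dover: Elmhurst wins 23–7.
Irvine vs Kenton: Irvine wins 21–9.
Irvine vs Dover: Irvine wins 27–3.
Kenton vs Dover: Kenton wins 27–3.
No candidate beats all others: Jasper beats Irvine beats Kenton beats Jasper, a majority cycle.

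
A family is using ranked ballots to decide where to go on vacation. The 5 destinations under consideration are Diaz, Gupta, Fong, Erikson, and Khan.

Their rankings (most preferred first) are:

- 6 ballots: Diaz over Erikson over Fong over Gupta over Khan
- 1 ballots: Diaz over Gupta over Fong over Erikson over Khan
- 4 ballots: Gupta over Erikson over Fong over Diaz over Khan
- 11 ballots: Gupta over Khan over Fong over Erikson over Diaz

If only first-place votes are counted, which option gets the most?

Gupta

First-place vote totals:
  Diaz: 7
  Gupta: 15
  Fong: 0
  Erikson: 0
  Khan: 0
Gupta has the most first-place votes.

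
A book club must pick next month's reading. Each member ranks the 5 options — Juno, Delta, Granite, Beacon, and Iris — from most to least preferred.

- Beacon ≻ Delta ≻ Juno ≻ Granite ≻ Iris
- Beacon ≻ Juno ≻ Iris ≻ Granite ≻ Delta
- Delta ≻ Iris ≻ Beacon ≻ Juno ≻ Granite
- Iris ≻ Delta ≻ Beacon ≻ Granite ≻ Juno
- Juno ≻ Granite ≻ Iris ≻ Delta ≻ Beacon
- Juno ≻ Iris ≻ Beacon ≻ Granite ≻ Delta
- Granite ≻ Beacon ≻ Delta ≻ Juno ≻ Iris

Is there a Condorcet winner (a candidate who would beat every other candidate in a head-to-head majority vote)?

Head-to-head results (7 voters total):
Juno vs Delta: Delta wins 4–3.
Juno vs Granite: Juno wins 5–2.
Juno vs Beacon: Beacon wins 5–2.
Juno vs Iris: Juno wins 5–2.
Delta vs Granite: Granite wins 4–3.
Delta vs Beacon: Beacon wins 4–3.
Delta vs Iris: Iris wins 4–3.
Granite vs Beacon: Beacon wins 5–2.
Granite vs Iris: Iris wins 4–3.
Beacon vs Iris: Iris wins 4–3.
No candidate beats all others: Juno beats Granite beats Delta beats Juno, a majority cycle.

No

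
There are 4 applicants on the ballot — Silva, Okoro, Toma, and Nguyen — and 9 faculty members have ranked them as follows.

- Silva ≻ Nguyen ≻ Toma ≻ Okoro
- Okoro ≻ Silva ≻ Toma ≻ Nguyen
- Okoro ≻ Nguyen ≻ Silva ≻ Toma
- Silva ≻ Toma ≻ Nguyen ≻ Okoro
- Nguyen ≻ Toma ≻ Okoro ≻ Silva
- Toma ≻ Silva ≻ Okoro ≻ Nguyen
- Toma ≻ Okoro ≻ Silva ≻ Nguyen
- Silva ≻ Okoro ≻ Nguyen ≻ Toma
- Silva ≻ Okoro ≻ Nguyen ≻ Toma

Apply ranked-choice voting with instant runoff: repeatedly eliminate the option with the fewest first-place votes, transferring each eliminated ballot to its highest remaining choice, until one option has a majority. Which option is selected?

Round 1: Silva 4, Okoro 2, Toma 2, Nguyen 1. Nguyen has the fewest and is eliminated.
Round 2: Silva 4, Toma 3, Okoro 2. Okoro has the fewest and is eliminated.
Round 3: Silva 6, Toma 3. Silva has a majority.

Silva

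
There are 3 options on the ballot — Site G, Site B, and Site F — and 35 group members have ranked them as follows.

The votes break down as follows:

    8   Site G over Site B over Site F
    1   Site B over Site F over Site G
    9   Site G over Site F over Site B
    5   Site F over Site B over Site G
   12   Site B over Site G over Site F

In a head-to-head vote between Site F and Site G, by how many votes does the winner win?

Ballots ranking Site F above Site G: 1+5 = 6.
Ballots ranking Site G above Site F: 8+9+12 = 29.
Site G wins 29–6, a margin of 23.

23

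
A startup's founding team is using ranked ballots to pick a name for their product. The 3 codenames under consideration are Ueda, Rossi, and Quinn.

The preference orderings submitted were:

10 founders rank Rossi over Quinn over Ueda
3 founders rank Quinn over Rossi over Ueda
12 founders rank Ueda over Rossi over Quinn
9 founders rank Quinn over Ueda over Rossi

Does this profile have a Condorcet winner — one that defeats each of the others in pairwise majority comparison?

Head-to-head results (34 voters total):
Ueda vs Rossi: Ueda wins 21–13.
Ueda vs Quinn: Quinn wins 22–12.
Rossi vs Quinn: Rossi wins 22–12.
No candidate beats all others: Ueda beats Rossi beats Quinn beats Ueda, a majority cycle.

No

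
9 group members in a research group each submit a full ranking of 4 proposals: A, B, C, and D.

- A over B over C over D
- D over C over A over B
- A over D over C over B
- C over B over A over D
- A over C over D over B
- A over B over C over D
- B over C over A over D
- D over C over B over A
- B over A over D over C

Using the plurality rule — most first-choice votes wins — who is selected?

First-place vote totals:
  A: 4
  B: 2
  C: 1
  D: 2
A has the most first-place votes.

A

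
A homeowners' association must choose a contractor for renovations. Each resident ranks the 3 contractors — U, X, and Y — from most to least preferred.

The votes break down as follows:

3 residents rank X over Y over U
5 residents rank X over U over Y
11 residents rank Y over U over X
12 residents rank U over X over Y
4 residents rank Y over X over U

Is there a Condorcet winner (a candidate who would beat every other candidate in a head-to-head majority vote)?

No

Head-to-head results (35 voters total):
U vs X: U wins 23–12.
U vs Y: Y wins 18–17.
X vs Y: X wins 20–15.
No candidate beats all others: U beats X beats Y beats U, a majority cycle.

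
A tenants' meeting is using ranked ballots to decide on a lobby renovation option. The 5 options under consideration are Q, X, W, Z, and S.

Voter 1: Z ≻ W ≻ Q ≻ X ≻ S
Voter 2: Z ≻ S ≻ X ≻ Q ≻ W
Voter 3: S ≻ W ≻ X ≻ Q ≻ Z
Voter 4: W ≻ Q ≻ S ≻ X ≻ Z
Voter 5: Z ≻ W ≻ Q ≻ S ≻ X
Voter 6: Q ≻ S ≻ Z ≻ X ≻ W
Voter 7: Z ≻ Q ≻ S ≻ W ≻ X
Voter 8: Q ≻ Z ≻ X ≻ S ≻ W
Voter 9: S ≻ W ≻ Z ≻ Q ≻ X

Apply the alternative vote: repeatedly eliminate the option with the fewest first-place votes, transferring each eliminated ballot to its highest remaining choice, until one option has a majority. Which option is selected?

Z

Round 1: Z 4, Q 2, S 2, W 1, X 0. X has the fewest and is eliminated.
Round 2: Z 4, Q 2, S 2, W 1. W has the fewest and is eliminated.
Round 3: Z 4, Q 3, S 2. S has the fewest and is eliminated.
Round 4: Z 5, Q 4. Z has a majority.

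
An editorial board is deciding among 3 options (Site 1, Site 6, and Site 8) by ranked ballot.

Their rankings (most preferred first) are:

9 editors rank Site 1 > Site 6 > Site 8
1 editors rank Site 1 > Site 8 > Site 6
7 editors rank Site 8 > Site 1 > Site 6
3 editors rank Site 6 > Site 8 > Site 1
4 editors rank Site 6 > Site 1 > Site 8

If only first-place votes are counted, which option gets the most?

First-place vote totals:
  Site 1: 10
  Site 6: 7
  Site 8: 7
Site 1 has the most first-place votes.

Site 1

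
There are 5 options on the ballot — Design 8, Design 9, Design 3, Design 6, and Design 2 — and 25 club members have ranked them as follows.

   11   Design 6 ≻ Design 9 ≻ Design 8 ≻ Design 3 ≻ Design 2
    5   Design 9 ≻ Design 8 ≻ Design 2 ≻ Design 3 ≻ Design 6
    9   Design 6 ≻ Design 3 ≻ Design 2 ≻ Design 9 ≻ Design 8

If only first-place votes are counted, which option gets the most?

Design 6

First-place vote totals:
  Design 8: 0
  Design 9: 5
  Design 3: 0
  Design 6: 20
  Design 2: 0
Design 6 has the most first-place votes.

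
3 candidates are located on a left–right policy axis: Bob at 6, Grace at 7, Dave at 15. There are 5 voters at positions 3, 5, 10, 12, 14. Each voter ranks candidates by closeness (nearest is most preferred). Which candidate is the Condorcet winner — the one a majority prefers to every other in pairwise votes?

With single-peaked preferences on a line, the Condorcet winner is the candidate closest to the median voter.
The median voter (position 10) is closest to Grace at 7.
Check: Grace vs Dave — voters closer to Grace: 3 of 5.

Grace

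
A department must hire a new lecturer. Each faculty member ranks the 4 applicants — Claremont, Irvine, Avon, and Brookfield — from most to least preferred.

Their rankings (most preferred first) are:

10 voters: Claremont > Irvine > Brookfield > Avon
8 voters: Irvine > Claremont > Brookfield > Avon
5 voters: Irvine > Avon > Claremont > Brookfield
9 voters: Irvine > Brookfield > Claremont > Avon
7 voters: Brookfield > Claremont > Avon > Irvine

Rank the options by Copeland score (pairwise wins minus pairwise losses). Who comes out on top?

Irvine

Pairwise results:
  Claremont vs Irvine: Irvine wins 22–17.
  Claremont vs Avon: Claremont wins 34–5.
  Claremont vs Brookfield: Claremont wins 23–16.
  Irvine vs Avon: Irvine wins 32–7.
  Irvine vs Brookfield: Irvine wins 32–7.
  Avon vs Brookfield: Brookfield wins 34–5.
Copeland scores (wins − losses):
  Claremont: 2 − 1 = 1
  Irvine: 3 − 0 = 3
  Avon: 0 − 3 = -3
  Brookfield: 1 − 2 = -1
Irvine has the best Copeland score.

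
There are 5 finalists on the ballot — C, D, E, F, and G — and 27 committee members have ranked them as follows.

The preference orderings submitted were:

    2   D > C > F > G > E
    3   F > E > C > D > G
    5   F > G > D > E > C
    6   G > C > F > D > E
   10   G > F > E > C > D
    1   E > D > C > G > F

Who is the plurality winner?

First-place vote totals:
  C: 0
  D: 2
  E: 1
  F: 8
  G: 16
G has the most first-place votes.

G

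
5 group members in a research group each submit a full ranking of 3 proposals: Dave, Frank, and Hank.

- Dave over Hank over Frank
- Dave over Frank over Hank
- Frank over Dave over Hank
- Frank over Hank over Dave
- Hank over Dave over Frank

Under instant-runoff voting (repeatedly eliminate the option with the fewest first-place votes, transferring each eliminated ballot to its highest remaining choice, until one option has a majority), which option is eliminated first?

Hank

Round 1: Dave 2, Frank 2, Hank 1. Hank has the fewest and is eliminated.
Round 2: Dave 3, Frank 2. Dave has a majority.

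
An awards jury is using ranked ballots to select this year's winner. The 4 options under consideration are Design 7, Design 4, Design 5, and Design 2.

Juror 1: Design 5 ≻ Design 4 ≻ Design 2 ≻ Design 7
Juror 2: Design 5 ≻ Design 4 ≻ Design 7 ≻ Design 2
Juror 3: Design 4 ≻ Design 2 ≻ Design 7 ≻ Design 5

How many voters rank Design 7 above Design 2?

Ballots ranking Design 7 above Design 2: 1.
Ballots ranking Design 2 above Design 7: 2.
So 1 of 3 voters prefer Design 7 to Design 2.

1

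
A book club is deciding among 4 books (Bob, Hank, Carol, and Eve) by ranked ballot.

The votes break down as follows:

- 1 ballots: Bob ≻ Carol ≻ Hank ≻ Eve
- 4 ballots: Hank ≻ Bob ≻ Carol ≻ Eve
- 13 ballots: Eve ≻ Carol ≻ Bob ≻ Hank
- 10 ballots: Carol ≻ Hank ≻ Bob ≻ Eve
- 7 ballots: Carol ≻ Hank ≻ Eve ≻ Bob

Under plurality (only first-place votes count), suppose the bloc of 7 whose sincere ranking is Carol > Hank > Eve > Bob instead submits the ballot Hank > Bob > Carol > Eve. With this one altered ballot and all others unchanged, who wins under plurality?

Eve

First-place totals with the altered ballot: Bob 1, Hank 11, Carol 10, Eve 13.
The switch changes the winner from Carol to Eve.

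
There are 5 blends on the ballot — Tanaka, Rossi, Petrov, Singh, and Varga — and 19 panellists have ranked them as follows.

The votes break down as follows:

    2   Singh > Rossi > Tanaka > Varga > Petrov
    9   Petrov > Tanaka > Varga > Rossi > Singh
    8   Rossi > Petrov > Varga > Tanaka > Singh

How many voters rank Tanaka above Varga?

Ballots ranking Tanaka above Varga: 2+9 = 11.
Ballots ranking Varga above Tanaka: 8.
So 11 of 19 voters prefer Tanaka to Varga.

11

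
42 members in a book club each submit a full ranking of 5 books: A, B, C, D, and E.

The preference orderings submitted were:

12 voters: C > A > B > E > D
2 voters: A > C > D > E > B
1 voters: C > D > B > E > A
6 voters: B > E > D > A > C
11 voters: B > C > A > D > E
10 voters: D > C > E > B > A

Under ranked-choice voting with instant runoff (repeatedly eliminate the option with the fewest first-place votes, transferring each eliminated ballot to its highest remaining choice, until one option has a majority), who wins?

C

Round 1: B 17, C 13, D 10, A 2, E 0. E has the fewest and is eliminated.
Round 2: B 17, C 13, D 10, A 2. A has the fewest and is eliminated.
Round 3: B 17, C 15, D 10. D has the fewest and is eliminated.
Round 4: C 25, B 17. C has a majority.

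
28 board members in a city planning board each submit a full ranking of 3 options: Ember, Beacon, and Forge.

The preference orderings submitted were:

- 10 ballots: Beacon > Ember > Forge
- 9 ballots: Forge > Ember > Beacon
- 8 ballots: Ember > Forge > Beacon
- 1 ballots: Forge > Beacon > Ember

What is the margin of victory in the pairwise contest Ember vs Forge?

8

Ballots ranking Ember above Forge: 10+8 = 18.
Ballots ranking Forge above Ember: 9+1 = 10.
Ember wins 18–10, a margin of 8.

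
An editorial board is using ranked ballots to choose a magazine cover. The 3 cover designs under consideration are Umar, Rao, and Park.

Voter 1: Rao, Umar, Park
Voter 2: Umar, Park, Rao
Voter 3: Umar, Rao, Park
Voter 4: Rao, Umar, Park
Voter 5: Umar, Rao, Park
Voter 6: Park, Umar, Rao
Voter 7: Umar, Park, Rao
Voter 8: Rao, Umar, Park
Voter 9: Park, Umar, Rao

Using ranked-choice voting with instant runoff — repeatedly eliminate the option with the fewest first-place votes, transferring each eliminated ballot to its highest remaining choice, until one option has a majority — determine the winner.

Umar

Round 1: Umar 4, Rao 3, Park 2. Park has the fewest and is eliminated.
Round 2: Umar 6, Rao 3. Umar has a majority.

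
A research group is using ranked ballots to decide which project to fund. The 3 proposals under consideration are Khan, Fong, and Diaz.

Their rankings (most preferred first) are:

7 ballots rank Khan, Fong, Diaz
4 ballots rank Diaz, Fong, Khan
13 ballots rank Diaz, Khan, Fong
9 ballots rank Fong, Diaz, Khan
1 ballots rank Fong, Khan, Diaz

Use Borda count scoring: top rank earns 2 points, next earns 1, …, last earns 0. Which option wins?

Borda scores:
  Khan: 7·2 + 4·0 + 13·1 + 9·0 + 1 = 28
  Fong: 7·1 + 4·1 + 13·0 + 9·2 + 2 = 31
  Diaz: 7·0 + 4·2 + 13·2 + 9·1 + 0 = 43
Diaz has the highest total.

Diaz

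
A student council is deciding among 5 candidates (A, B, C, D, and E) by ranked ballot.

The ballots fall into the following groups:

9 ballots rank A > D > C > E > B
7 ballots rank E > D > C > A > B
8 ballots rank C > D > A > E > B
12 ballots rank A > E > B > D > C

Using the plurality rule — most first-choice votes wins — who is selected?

First-place vote totals:
  A: 21
  B: 0
  C: 8
  D: 0
  E: 7
A has the most first-place votes.

A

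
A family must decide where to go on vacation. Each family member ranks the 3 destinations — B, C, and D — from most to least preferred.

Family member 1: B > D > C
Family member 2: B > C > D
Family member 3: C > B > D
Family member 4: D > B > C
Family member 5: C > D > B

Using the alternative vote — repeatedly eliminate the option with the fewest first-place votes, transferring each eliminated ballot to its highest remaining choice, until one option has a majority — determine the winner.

B

Round 1: B 2, C 2, D 1. D has the fewest and is eliminated.
Round 2: B 3, C 2. B has a majority.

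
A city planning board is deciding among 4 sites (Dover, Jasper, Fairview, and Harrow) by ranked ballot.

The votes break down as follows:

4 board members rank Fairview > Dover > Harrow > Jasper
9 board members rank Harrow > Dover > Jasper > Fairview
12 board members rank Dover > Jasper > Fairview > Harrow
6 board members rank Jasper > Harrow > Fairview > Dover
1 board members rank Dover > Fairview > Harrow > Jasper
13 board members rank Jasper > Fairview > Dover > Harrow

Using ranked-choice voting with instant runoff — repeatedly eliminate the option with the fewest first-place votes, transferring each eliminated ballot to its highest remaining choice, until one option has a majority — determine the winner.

Round 1: Jasper 19, Dover 13, Harrow 9, Fairview 4. Fairview has the fewest and is eliminated.
Round 2: Jasper 19, Dover 17, Harrow 9. Harrow has the fewest and is eliminated.
Round 3: Dover 26, Jasper 19. Dover has a majority.

Dover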